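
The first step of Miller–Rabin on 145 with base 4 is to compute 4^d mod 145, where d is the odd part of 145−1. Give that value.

145 − 1 = 144 = 2^4 · 9, so d = 9.
4^1 ≡ 4 (mod 145)
4^2 ≡ 4^2 = 16 ≡ 16 (mod 145)
4^4 ≡ 16^2 = 256 ≡ 111 (mod 145)
4^8 ≡ 111^2 = 12321 ≡ 141 (mod 145)
9 = 8 + 1 in binary powers of 2.
So 4^9 ≡ 141 · 4 ≡ 129 (mod 145).
Squaring chain: 129 → 111 → 141 → 16; never reaches −1, so base 4 is a Miller–Rabin witness that 145 is composite.

129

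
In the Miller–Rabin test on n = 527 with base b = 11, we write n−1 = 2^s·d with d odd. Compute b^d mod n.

105

527 − 1 = 526 = 2^1 · 263, so d = 263.
11^1 ≡ 11 (mod 527)
11^2 ≡ 11^2 = 121 ≡ 121 (mod 527)
11^4 ≡ 121^2 = 14641 ≡ 412 (mod 527)
11^8 ≡ 412^2 = 169744 ≡ 50 (mod 527)
11^16 ≡ 50^2 = 2500 ≡ 392 (mod 527)
11^32 ≡ 392^2 = 153664 ≡ 307 (mod 527)
11^64 ≡ 307^2 = 94249 ≡ 443 (mod 527)
11^128 ≡ 443^2 = 196249 ≡ 205 (mod 527)
11^256 ≡ 205^2 = 42025 ≡ 392 (mod 527)
263 = 256 + 4 + 2 + 1 in binary powers of 2.
So 11^263 ≡ 392 · 412 · 121 · 11 ≡ 105 (mod 527).
Squaring chain: 105; never reaches −1, so base 11 is a Miller–Rabin witness that 527 is composite.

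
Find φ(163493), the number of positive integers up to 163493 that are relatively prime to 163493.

146080

Factor: 163493 = 11 · 89 · 167.
φ(163493) = (11−1) · (89−1) · (167−1) = 10 · 88 · 166 = 146080.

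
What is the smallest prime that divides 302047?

302047 is odd.
Digit sum 16, not divisible by 3.
Ends in 7: not divisible by 5.
7: 302047 = 7·43149 + 4
11: 302047 = 11·27458 + 9
13: 302047 = 13·23234 + 5
17: 302047 = 17·17767 + 8
19: 302047 = 19·15897 + 4
23: 302047 = 23·13132 + 11
29: 302047 = 29·10415 + 12
31: 302047 = 31·9743 + 14
37: 302047 = 37·8163 + 16
41: 302047 = 41·7367

41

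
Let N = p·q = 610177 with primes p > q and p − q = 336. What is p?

Since p = q + 336, we have 610177 = q(q + 336), so q² + 336q − 610177 = 0.
Discriminant: 336² + 4·610177 = 112896 + 2440708 = 2553604; √2553604 = 1598.
q = (−336 + 1598)/2 = 631, and p = q + 336 = 967.
Check: 631 · 967 = 610177.

967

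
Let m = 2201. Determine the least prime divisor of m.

31

2201 is odd.
Digit sum 5, not divisible by 3.
Ends in 1: not divisible by 5.
7: 2201 = 7·314 + 3
11: 2201 = 11·200 + 1
13: 2201 = 13·169 + 4
17: 2201 = 17·129 + 8
19: 2201 = 19·115 + 16
23: 2201 = 23·95 + 16
29: 2201 = 29·75 + 26
31: 2201 = 31·71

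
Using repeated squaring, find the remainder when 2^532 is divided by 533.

406

2^1 ≡ 2 (mod 533)
2^2 ≡ 2^2 = 4 ≡ 4 (mod 533)
2^4 ≡ 4^2 = 16 ≡ 16 (mod 533)
2^8 ≡ 16^2 = 256 ≡ 256 (mod 533)
2^16 ≡ 256^2 = 65536 ≡ 510 (mod 533)
2^32 ≡ 510^2 = 260100 ≡ 529 (mod 533)
2^64 ≡ 529^2 = 279841 ≡ 16 (mod 533)
2^128 ≡ 16^2 = 256 ≡ 256 (mod 533)
2^256 ≡ 256^2 = 65536 ≡ 510 (mod 533)
2^512 ≡ 510^2 = 260100 ≡ 529 (mod 533)
532 = 512 + 16 + 4 in binary powers of 2.
So 2^532 ≡ 529 · 510 · 16 ≡ 406 (mod 533).
Since 406 ≠ 1, base 2 is a Fermat witness: 533 is composite.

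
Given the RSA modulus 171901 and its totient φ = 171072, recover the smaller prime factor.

φ(n) = (p−1)(q−1) = n − (p+q) + 1, so p + q = 171901 − 171072 + 1 = 830.
p and q are the roots of t² − 830t + 171901 = 0.
Discriminant: 830² − 4·171901 = 688900 − 687604 = 1296; √1296 = 36.
q = (830 − 36)/2 = 397, p = (830 + 36)/2 = 433.
Check: 397 · 433 = 171901.

397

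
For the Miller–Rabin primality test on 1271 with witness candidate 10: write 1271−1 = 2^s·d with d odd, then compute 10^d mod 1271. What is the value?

862

1271 − 1 = 1270 = 2^1 · 635, so d = 635.
10^1 ≡ 10 (mod 1271)
10^2 ≡ 10^2 = 100 ≡ 100 (mod 1271)
10^4 ≡ 100^2 = 10000 ≡ 1103 (mod 1271)
10^8 ≡ 1103^2 = 1216609 ≡ 262 (mod 1271)
10^16 ≡ 262^2 = 68644 ≡ 10 (mod 1271)
10^32 ≡ 10^2 = 100 ≡ 100 (mod 1271)
10^64 ≡ 100^2 = 10000 ≡ 1103 (mod 1271)
10^128 ≡ 1103^2 = 1216609 ≡ 262 (mod 1271)
10^256 ≡ 262^2 = 68644 ≡ 10 (mod 1271)
10^512 ≡ 10^2 = 100 ≡ 100 (mod 1271)
635 = 512 + 64 + 32 + 16 + 8 + 2 + 1 in binary powers of 2.
So 10^635 ≡ 100 · 1103 · 100 · 10 · 262 · 100 · 10 ≡ 862 (mod 1271).
Squaring chain: 862; never reaches −1, so base 10 is a Miller–Rabin witness that 1271 is composite.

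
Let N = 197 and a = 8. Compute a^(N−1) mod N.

1

8^1 ≡ 8 (mod 197)
8^2 ≡ 8^2 = 64 ≡ 64 (mod 197)
8^4 ≡ 64^2 = 4096 ≡ 156 (mod 197)
8^8 ≡ 156^2 = 24336 ≡ 105 (mod 197)
8^16 ≡ 105^2 = 11025 ≡ 190 (mod 197)
8^32 ≡ 190^2 = 36100 ≡ 49 (mod 197)
8^64 ≡ 49^2 = 2401 ≡ 37 (mod 197)
8^128 ≡ 37^2 = 1369 ≡ 187 (mod 197)
196 = 128 + 64 + 4 in binary powers of 2.
So 8^196 ≡ 187 · 37 · 156 ≡ 1 (mod 197).
Since the result is 1, base 8 gives no evidence that 197 is composite.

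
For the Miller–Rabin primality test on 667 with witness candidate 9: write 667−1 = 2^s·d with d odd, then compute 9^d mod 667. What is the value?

667 − 1 = 666 = 2^1 · 333, so d = 333.
9^1 ≡ 9 (mod 667)
9^2 ≡ 9^2 = 81 ≡ 81 (mod 667)
9^4 ≡ 81^2 = 6561 ≡ 558 (mod 667)
9^8 ≡ 558^2 = 311364 ≡ 542 (mod 667)
9^16 ≡ 542^2 = 293764 ≡ 284 (mod 667)
9^32 ≡ 284^2 = 80656 ≡ 616 (mod 667)
9^64 ≡ 616^2 = 379456 ≡ 600 (mod 667)
9^128 ≡ 600^2 = 360000 ≡ 487 (mod 667)
9^256 ≡ 487^2 = 237169 ≡ 384 (mod 667)
333 = 256 + 64 + 8 + 4 + 1 in binary powers of 2.
So 9^333 ≡ 384 · 600 · 542 · 558 · 9 ≡ 660 (mod 667).
Squaring chain: 660; never reaches −1, so base 9 is a Miller–Rabin witness that 667 is composite.

660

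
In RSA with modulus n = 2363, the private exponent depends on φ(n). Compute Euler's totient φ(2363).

2208

Factor: 2363 = 17 · 139.
φ(2363) = (17−1) · (139−1) = 16 · 138 = 2208.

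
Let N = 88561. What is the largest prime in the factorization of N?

97

88561 = 11 · 8051
8051 = 83 · 97
97 is prime.
So 88561 = 11 · 83 · 97; the largest prime factor is 97.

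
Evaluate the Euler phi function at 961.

Factor: 961 = 31^2.
φ(961) = 31^1·(31−1) = 930.

930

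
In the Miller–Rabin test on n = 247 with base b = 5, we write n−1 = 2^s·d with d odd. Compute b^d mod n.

216

247 − 1 = 246 = 2^1 · 123, so d = 123.
5^1 ≡ 5 (mod 247)
5^2 ≡ 5^2 = 25 ≡ 25 (mod 247)
5^4 ≡ 25^2 = 625 ≡ 131 (mod 247)
5^8 ≡ 131^2 = 17161 ≡ 118 (mod 247)
5^16 ≡ 118^2 = 13924 ≡ 92 (mod 247)
5^32 ≡ 92^2 = 8464 ≡ 66 (mod 247)
5^64 ≡ 66^2 = 4356 ≡ 157 (mod 247)
123 = 64 + 32 + 16 + 8 + 2 + 1 in binary powers of 2.
So 5^123 ≡ 157 · 66 · 92 · 118 · 25 · 5 ≡ 216 (mod 247).
Squaring chain: 216; never reaches −1, so base 5 is a Miller–Rabin witness that 247 is composite.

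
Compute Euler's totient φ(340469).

320320

Factor: 340469 = 23 · 113 · 131.
φ(340469) = (23−1) · (113−1) · (131−1) = 22 · 112 · 130 = 320320.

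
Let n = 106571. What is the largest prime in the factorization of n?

79

106571 = 19 · 5609
5609 = 71 · 79
79 is prime.
So 106571 = 19 · 71 · 79; the largest prime factor is 79.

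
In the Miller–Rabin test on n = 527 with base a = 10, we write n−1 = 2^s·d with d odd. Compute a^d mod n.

527 − 1 = 526 = 2^1 · 263, so d = 263.
10^1 ≡ 10 (mod 527)
10^2 ≡ 10^2 = 100 ≡ 100 (mod 527)
10^4 ≡ 100^2 = 10000 ≡ 514 (mod 527)
10^8 ≡ 514^2 = 264196 ≡ 169 (mod 527)
10^16 ≡ 169^2 = 28561 ≡ 103 (mod 527)
10^32 ≡ 103^2 = 10609 ≡ 69 (mod 527)
10^64 ≡ 69^2 = 4761 ≡ 18 (mod 527)
10^128 ≡ 18^2 = 324 ≡ 324 (mod 527)
10^256 ≡ 324^2 = 104976 ≡ 103 (mod 527)
263 = 256 + 4 + 2 + 1 in binary powers of 2.
So 10^263 ≡ 103 · 514 · 100 · 10 ≡ 107 (mod 527).
Squaring chain: 107; never reaches −1, so base 10 is a Miller–Rabin witness that 527 is composite.

107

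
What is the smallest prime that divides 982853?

982853 is odd.
Digit sum 35, not divisible by 3.
Ends in 3: not divisible by 5.
7: 982853 = 7·140407 + 4
11: 982853 = 11·89350 + 3
13: 982853 = 13·75604 + 1
17: 982853 = 17·57814 + 15
19: 982853 = 19·51729 + 2
23: 982853 = 23·42732 + 17
29: 982853 = 29·33891 + 14
31: 982853 = 31·31704 + 29
37: 982853 = 37·26563 + 22
41: 982853 = 41·23972 + 1
43: 982853 = 43·22857 + 2
47: 982853 = 47·20911 + 36
53: 982853 = 53·18544 + 21
59: 982853 = 59·16658 + 31
61: 982853 = 61·16112 + 21
67: 982853 = 67·14669 + 30
71: 982853 = 71·13843

71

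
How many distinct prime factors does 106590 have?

106590 = 2 · 53295
53295 = 3 · 17765
17765 = 5 · 3553
3553 = 11 · 323
323 = 17 · 19
106590 = 2 · 3 · 5 · 11 · 17 · 19, which has 6 distinct prime factors.

6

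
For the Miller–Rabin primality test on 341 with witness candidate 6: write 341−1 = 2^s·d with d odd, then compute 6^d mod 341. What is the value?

285

341 − 1 = 340 = 2^2 · 85, so d = 85.
6^1 ≡ 6 (mod 341)
6^2 ≡ 6^2 = 36 ≡ 36 (mod 341)
6^4 ≡ 36^2 = 1296 ≡ 273 (mod 341)
6^8 ≡ 273^2 = 74529 ≡ 191 (mod 341)
6^16 ≡ 191^2 = 36481 ≡ 335 (mod 341)
6^32 ≡ 335^2 = 112225 ≡ 36 (mod 341)
6^64 ≡ 36^2 = 1296 ≡ 273 (mod 341)
85 = 64 + 16 + 4 + 1 in binary powers of 2.
So 6^85 ≡ 273 · 335 · 273 · 6 ≡ 285 (mod 341).
Squaring chain: 285 → 67; never reaches −1, so base 6 is a Miller–Rabin witness that 341 is composite.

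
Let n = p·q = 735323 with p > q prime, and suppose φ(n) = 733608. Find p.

φ(n) = (p−1)(q−1) = n − (p+q) + 1, so p + q = 735323 − 733608 + 1 = 1716.
p and q are the roots of t² − 1716t + 735323 = 0.
Discriminant: 1716² − 4·735323 = 2944656 − 2941292 = 3364; √3364 = 58.
q = (1716 − 58)/2 = 829, p = (1716 + 58)/2 = 887.
Check: 829 · 887 = 735323.

887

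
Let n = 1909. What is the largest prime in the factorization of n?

1909 = 23 · 83
83 is prime.
So 1909 = 23 · 83; the largest prime factor is 83.

83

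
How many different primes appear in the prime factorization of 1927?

1927 = 41 · 47
1927 = 41 · 47, which has 2 distinct prime factors.

2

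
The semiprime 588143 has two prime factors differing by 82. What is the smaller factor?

Since p = q + 82, we have 588143 = q(q + 82), so q² + 82q − 588143 = 0.
Discriminant: 82² + 4·588143 = 6724 + 2352572 = 2359296; √2359296 = 1536.
q = (−82 + 1536)/2 = 727, and p = q + 82 = 809.
Check: 727 · 809 = 588143.

727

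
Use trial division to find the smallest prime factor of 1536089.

43

1536089 is odd.
Digit sum 32, not divisible by 3.
Ends in 9: not divisible by 5.
7: 1536089 = 7·219441 + 2
11: 1536089 = 11·139644 + 5
13: 1536089 = 13·118160 + 9
17: 1536089 = 17·90358 + 3
19: 1536089 = 19·80846 + 15
23: 1536089 = 23·66786 + 11
29: 1536089 = 29·52968 + 17
31: 1536089 = 31·49551 + 8
37: 1536089 = 37·41515 + 34
41: 1536089 = 41·37465 + 24
43: 1536089 = 43·35723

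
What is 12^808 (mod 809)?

1

12^1 ≡ 12 (mod 809)
12^2 ≡ 12^2 = 144 ≡ 144 (mod 809)
12^4 ≡ 144^2 = 20736 ≡ 511 (mod 809)
12^8 ≡ 511^2 = 261121 ≡ 623 (mod 809)
12^16 ≡ 623^2 = 388129 ≡ 618 (mod 809)
12^32 ≡ 618^2 = 381924 ≡ 76 (mod 809)
12^64 ≡ 76^2 = 5776 ≡ 113 (mod 809)
12^128 ≡ 113^2 = 12769 ≡ 634 (mod 809)
12^256 ≡ 634^2 = 401956 ≡ 692 (mod 809)
12^512 ≡ 692^2 = 478864 ≡ 745 (mod 809)
808 = 512 + 256 + 32 + 8 in binary powers of 2.
So 12^808 ≡ 745 · 692 · 76 · 623 ≡ 1 (mod 809).
Since the result is 1, base 12 gives no evidence that 809 is composite.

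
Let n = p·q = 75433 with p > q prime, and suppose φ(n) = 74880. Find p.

φ(n) = (p−1)(q−1) = n − (p+q) + 1, so p + q = 75433 − 74880 + 1 = 554.
p and q are the roots of t² − 554t + 75433 = 0.
Discriminant: 554² − 4·75433 = 306916 − 301732 = 5184; √5184 = 72.
q = (554 − 72)/2 = 241, p = (554 + 72)/2 = 313.
Check: 241 · 313 = 75433.

313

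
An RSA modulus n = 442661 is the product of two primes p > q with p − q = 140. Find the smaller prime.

Since p = q + 140, we have 442661 = q(q + 140), so q² + 140q − 442661 = 0.
Discriminant: 140² + 4·442661 = 19600 + 1770644 = 1790244; √1790244 = 1338.
q = (−140 + 1338)/2 = 599, and p = q + 140 = 739.
Check: 599 · 739 = 442661.

599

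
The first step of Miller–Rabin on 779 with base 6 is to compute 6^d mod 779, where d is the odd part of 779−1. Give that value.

779 − 1 = 778 = 2^1 · 389, so d = 389.
6^1 ≡ 6 (mod 779)
6^2 ≡ 6^2 = 36 ≡ 36 (mod 779)
6^4 ≡ 36^2 = 1296 ≡ 517 (mod 779)
6^8 ≡ 517^2 = 267289 ≡ 92 (mod 779)
6^16 ≡ 92^2 = 8464 ≡ 674 (mod 779)
6^32 ≡ 674^2 = 454276 ≡ 119 (mod 779)
6^64 ≡ 119^2 = 14161 ≡ 139 (mod 779)
6^128 ≡ 139^2 = 19321 ≡ 625 (mod 779)
6^256 ≡ 625^2 = 390625 ≡ 346 (mod 779)
389 = 256 + 128 + 4 + 1 in binary powers of 2.
So 6^389 ≡ 346 · 625 · 517 · 6 ≡ 473 (mod 779).
Squaring chain: 473; never reaches −1, so base 6 is a Miller–Rabin witness that 779 is composite.

473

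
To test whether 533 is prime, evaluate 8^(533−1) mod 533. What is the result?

469

8^1 ≡ 8 (mod 533)
8^2 ≡ 8^2 = 64 ≡ 64 (mod 533)
8^4 ≡ 64^2 = 4096 ≡ 365 (mod 533)
8^8 ≡ 365^2 = 133225 ≡ 508 (mod 533)
8^16 ≡ 508^2 = 258064 ≡ 92 (mod 533)
8^32 ≡ 92^2 = 8464 ≡ 469 (mod 533)
8^64 ≡ 469^2 = 219961 ≡ 365 (mod 533)
8^128 ≡ 365^2 = 133225 ≡ 508 (mod 533)
8^256 ≡ 508^2 = 258064 ≡ 92 (mod 533)
8^512 ≡ 92^2 = 8464 ≡ 469 (mod 533)
532 = 512 + 16 + 4 in binary powers of 2.
So 8^532 ≡ 469 · 92 · 365 ≡ 469 (mod 533).
Since 469 ≠ 1, base 8 is a Fermat witness: 533 is composite.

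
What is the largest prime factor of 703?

37

703 = 19 · 37
37 is prime.
So 703 = 19 · 37; the largest prime factor is 37.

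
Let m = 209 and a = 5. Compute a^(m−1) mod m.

81

5^1 ≡ 5 (mod 209)
5^2 ≡ 5^2 = 25 ≡ 25 (mod 209)
5^4 ≡ 25^2 = 625 ≡ 207 (mod 209)
5^8 ≡ 207^2 = 42849 ≡ 4 (mod 209)
5^16 ≡ 4^2 = 16 ≡ 16 (mod 209)
5^32 ≡ 16^2 = 256 ≡ 47 (mod 209)
5^64 ≡ 47^2 = 2209 ≡ 119 (mod 209)
5^128 ≡ 119^2 = 14161 ≡ 158 (mod 209)
208 = 128 + 64 + 16 in binary powers of 2.
So 5^208 ≡ 158 · 119 · 16 ≡ 81 (mod 209).
Since 81 ≠ 1, base 5 is a Fermat witness: 209 is composite.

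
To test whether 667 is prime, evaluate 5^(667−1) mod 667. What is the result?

169

5^1 ≡ 5 (mod 667)
5^2 ≡ 5^2 = 25 ≡ 25 (mod 667)
5^4 ≡ 25^2 = 625 ≡ 625 (mod 667)
5^8 ≡ 625^2 = 390625 ≡ 430 (mod 667)
5^16 ≡ 430^2 = 184900 ≡ 141 (mod 667)
5^32 ≡ 141^2 = 19881 ≡ 538 (mod 667)
5^64 ≡ 538^2 = 289444 ≡ 633 (mod 667)
5^128 ≡ 633^2 = 400689 ≡ 489 (mod 667)
5^256 ≡ 489^2 = 239121 ≡ 335 (mod 667)
5^512 ≡ 335^2 = 112225 ≡ 169 (mod 667)
666 = 512 + 128 + 16 + 8 + 2 in binary powers of 2.
So 5^666 ≡ 169 · 489 · 141 · 430 · 25 ≡ 169 (mod 667).
Since 169 ≠ 1, base 5 is a Fermat witness: 667 is composite.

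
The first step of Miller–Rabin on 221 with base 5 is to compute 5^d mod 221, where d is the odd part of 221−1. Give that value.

112

221 − 1 = 220 = 2^2 · 55, so d = 55.
5^1 ≡ 5 (mod 221)
5^2 ≡ 5^2 = 25 ≡ 25 (mod 221)
5^4 ≡ 25^2 = 625 ≡ 183 (mod 221)
5^8 ≡ 183^2 = 33489 ≡ 118 (mod 221)
5^16 ≡ 118^2 = 13924 ≡ 1 (mod 221)
5^32 ≡ 1^2 = 1 ≡ 1 (mod 221)
55 = 32 + 16 + 4 + 2 + 1 in binary powers of 2.
So 5^55 ≡ 1 · 1 · 183 · 25 · 5 ≡ 112 (mod 221).
Squaring chain: 112 → 168; never reaches −1, so base 5 is a Miller–Rabin witness that 221 is composite.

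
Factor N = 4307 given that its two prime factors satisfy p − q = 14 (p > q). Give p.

73

Since p = q + 14, we have 4307 = q(q + 14), so q² + 14q − 4307 = 0.
Discriminant: 14² + 4·4307 = 196 + 17228 = 17424; √17424 = 132.
q = (−14 + 132)/2 = 59, and p = q + 14 = 73.
Check: 59 · 73 = 4307.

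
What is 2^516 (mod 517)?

460

2^1 ≡ 2 (mod 517)
2^2 ≡ 2^2 = 4 ≡ 4 (mod 517)
2^4 ≡ 4^2 = 16 ≡ 16 (mod 517)
2^8 ≡ 16^2 = 256 ≡ 256 (mod 517)
2^16 ≡ 256^2 = 65536 ≡ 394 (mod 517)
2^32 ≡ 394^2 = 155236 ≡ 136 (mod 517)
2^64 ≡ 136^2 = 18496 ≡ 401 (mod 517)
2^128 ≡ 401^2 = 160801 ≡ 14 (mod 517)
2^256 ≡ 14^2 = 196 ≡ 196 (mod 517)
2^512 ≡ 196^2 = 38416 ≡ 158 (mod 517)
516 = 512 + 4 in binary powers of 2.
So 2^516 ≡ 158 · 16 ≡ 460 (mod 517).
Since 460 ≠ 1, base 2 is a Fermat witness: 517 is composite.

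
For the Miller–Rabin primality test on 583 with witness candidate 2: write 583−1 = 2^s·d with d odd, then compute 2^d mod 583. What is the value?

583 − 1 = 582 = 2^1 · 291, so d = 291.
2^1 ≡ 2 (mod 583)
2^2 ≡ 2^2 = 4 ≡ 4 (mod 583)
2^4 ≡ 4^2 = 16 ≡ 16 (mod 583)
2^8 ≡ 16^2 = 256 ≡ 256 (mod 583)
2^16 ≡ 256^2 = 65536 ≡ 240 (mod 583)
2^32 ≡ 240^2 = 57600 ≡ 466 (mod 583)
2^64 ≡ 466^2 = 217156 ≡ 280 (mod 583)
2^128 ≡ 280^2 = 78400 ≡ 278 (mod 583)
2^256 ≡ 278^2 = 77284 ≡ 328 (mod 583)
291 = 256 + 32 + 2 + 1 in binary powers of 2.
So 2^291 ≡ 328 · 466 · 4 · 2 ≡ 233 (mod 583).
Squaring chain: 233; never reaches −1, so base 2 is a Miller–Rabin witness that 583 is composite.

233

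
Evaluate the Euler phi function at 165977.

Factor: 165977 = 7 · 131 · 181.
φ(165977) = (7−1) · (131−1) · (181−1) = 6 · 130 · 180 = 140400.

140400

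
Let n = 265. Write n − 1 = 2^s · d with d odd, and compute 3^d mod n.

198

265 − 1 = 264 = 2^3 · 33, so d = 33.
3^1 ≡ 3 (mod 265)
3^2 ≡ 3^2 = 9 ≡ 9 (mod 265)
3^4 ≡ 9^2 = 81 ≡ 81 (mod 265)
3^8 ≡ 81^2 = 6561 ≡ 201 (mod 265)
3^16 ≡ 201^2 = 40401 ≡ 121 (mod 265)
3^32 ≡ 121^2 = 14641 ≡ 66 (mod 265)
33 = 32 + 1 in binary powers of 2.
So 3^33 ≡ 66 · 3 ≡ 198 (mod 265).
Squaring chain: 198 → 249 → 256; never reaches −1, so base 3 is a Miller–Rabin witness that 265 is composite.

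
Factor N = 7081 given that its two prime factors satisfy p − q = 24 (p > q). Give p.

Since p = q + 24, we have 7081 = q(q + 24), so q² + 24q − 7081 = 0.
Discriminant: 24² + 4·7081 = 576 + 28324 = 28900; √28900 = 170.
q = (−24 + 170)/2 = 73, and p = q + 24 = 97.
Check: 73 · 97 = 7081.

97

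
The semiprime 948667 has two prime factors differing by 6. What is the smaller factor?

Since p = q + 6, we have 948667 = q(q + 6), so q² + 6q − 948667 = 0.
Discriminant: 6² + 4·948667 = 36 + 3794668 = 3794704; √3794704 = 1948.
q = (−6 + 1948)/2 = 971, and p = q + 6 = 977.
Check: 971 · 977 = 948667.

971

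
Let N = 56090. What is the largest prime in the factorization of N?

79

56090 = 2 · 28045
28045 = 5 · 5609
5609 = 71 · 79
79 is prime.
So 56090 = 2 · 5 · 71 · 79; the largest prime factor is 79.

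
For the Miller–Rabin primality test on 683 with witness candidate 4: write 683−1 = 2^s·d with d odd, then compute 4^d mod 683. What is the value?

683 − 1 = 682 = 2^1 · 341, so d = 341.
4^1 ≡ 4 (mod 683)
4^2 ≡ 4^2 = 16 ≡ 16 (mod 683)
4^4 ≡ 16^2 = 256 ≡ 256 (mod 683)
4^8 ≡ 256^2 = 65536 ≡ 651 (mod 683)
4^16 ≡ 651^2 = 423801 ≡ 341 (mod 683)
4^32 ≡ 341^2 = 116281 ≡ 171 (mod 683)
4^64 ≡ 171^2 = 29241 ≡ 555 (mod 683)
4^128 ≡ 555^2 = 308025 ≡ 675 (mod 683)
4^256 ≡ 675^2 = 455625 ≡ 64 (mod 683)
341 = 256 + 64 + 16 + 4 + 1 in binary powers of 2.
So 4^341 ≡ 64 · 555 · 341 · 256 · 4 ≡ 1 (mod 683).
Since 4^d ≡ 1 (mod 683), base 4 does not prove 683 composite.

1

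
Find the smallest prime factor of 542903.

542903 is odd.
Digit sum 23, not divisible by 3.
Ends in 3: not divisible by 5.
7: 542903 = 7·77557 + 4
11: 542903 = 11·49354 + 9
13: 542903 = 13·41761 + 10
17: 542903 = 17·31935 + 8
19: 542903 = 19·28573 + 16
23: 542903 = 23·23604 + 11
29: 542903 = 29·18720 + 23
31: 542903 = 31·17513

31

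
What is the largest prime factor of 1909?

83

1909 = 23 · 83
83 is prime.
So 1909 = 23 · 83; the largest prime factor is 83.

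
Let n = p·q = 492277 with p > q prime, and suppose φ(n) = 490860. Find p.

811

φ(n) = (p−1)(q−1) = n − (p+q) + 1, so p + q = 492277 − 490860 + 1 = 1418.
p and q are the roots of t² − 1418t + 492277 = 0.
Discriminant: 1418² − 4·492277 = 2010724 − 1969108 = 41616; √41616 = 204.
q = (1418 − 204)/2 = 607, p = (1418 + 204)/2 = 811.
Check: 607 · 811 = 492277.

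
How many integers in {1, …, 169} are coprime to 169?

156

Factor: 169 = 13^2.
φ(169) = 13^1·(13−1) = 156.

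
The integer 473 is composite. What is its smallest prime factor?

11

473 is odd.
Digit sum 14, not divisible by 3.
Ends in 3: not divisible by 5.
7: 473 = 7·67 + 4
11: 473 = 11·43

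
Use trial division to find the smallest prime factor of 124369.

7

124369 is odd.
Digit sum 25, not divisible by 3.
Ends in 9: not divisible by 5.
7: 124369 = 7·17767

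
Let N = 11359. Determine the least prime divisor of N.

37

11359 is odd.
Digit sum 19, not divisible by 3.
Ends in 9: not divisible by 5.
7: 11359 = 7·1622 + 5
11: 11359 = 11·1032 + 7
13: 11359 = 13·873 + 10
17: 11359 = 17·668 + 3
19: 11359 = 19·597 + 16
23: 11359 = 23·493 + 20
29: 11359 = 29·391 + 20
31: 11359 = 31·366 + 13
37: 11359 = 37·307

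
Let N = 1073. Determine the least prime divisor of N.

1073 is odd.
Digit sum 11, not divisible by 3.
Ends in 3: not divisible by 5.
7: 1073 = 7·153 + 2
11: 1073 = 11·97 + 6
13: 1073 = 13·82 + 7
17: 1073 = 17·63 + 2
19: 1073 = 19·56 + 9
23: 1073 = 23·46 + 15
29: 1073 = 29·37

29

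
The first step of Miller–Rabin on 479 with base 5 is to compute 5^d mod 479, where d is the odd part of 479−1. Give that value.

1

479 − 1 = 478 = 2^1 · 239, so d = 239.
5^1 ≡ 5 (mod 479)
5^2 ≡ 5^2 = 25 ≡ 25 (mod 479)
5^4 ≡ 25^2 = 625 ≡ 146 (mod 479)
5^8 ≡ 146^2 = 21316 ≡ 240 (mod 479)
5^16 ≡ 240^2 = 57600 ≡ 120 (mod 479)
5^32 ≡ 120^2 = 14400 ≡ 30 (mod 479)
5^64 ≡ 30^2 = 900 ≡ 421 (mod 479)
5^128 ≡ 421^2 = 177241 ≡ 11 (mod 479)
239 = 128 + 64 + 32 + 8 + 4 + 2 + 1 in binary powers of 2.
So 5^239 ≡ 11 · 421 · 30 · 240 · 146 · 25 · 5 ≡ 1 (mod 479).
Since 5^d ≡ 1 (mod 479), base 5 does not prove 479 composite.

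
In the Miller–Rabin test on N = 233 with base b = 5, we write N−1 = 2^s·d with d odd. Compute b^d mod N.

12

233 − 1 = 232 = 2^3 · 29, so d = 29.
5^1 ≡ 5 (mod 233)
5^2 ≡ 5^2 = 25 ≡ 25 (mod 233)
5^4 ≡ 25^2 = 625 ≡ 159 (mod 233)
5^8 ≡ 159^2 = 25281 ≡ 117 (mod 233)
5^16 ≡ 117^2 = 13689 ≡ 175 (mod 233)
29 = 16 + 8 + 4 + 1 in binary powers of 2.
So 5^29 ≡ 175 · 117 · 159 · 5 ≡ 12 (mod 233).
Squaring chain: 12 → 144 → 232; reaches −1, so base 5 does not prove 233 composite.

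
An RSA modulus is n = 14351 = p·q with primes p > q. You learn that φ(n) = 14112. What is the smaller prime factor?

113

φ(n) = (p−1)(q−1) = n − (p+q) + 1, so p + q = 14351 − 14112 + 1 = 240.
p and q are the roots of t² − 240t + 14351 = 0.
Discriminant: 240² − 4·14351 = 57600 − 57404 = 196; √196 = 14.
q = (240 − 14)/2 = 113, p = (240 + 14)/2 = 127.
Check: 113 · 127 = 14351.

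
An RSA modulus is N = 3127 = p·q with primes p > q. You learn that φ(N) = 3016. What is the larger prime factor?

φ(n) = (p−1)(q−1) = n − (p+q) + 1, so p + q = 3127 − 3016 + 1 = 112.
p and q are the roots of t² − 112t + 3127 = 0.
Discriminant: 112² − 4·3127 = 12544 − 12508 = 36; √36 = 6.
q = (112 − 6)/2 = 53, p = (112 + 6)/2 = 59.
Check: 53 · 59 = 3127.

59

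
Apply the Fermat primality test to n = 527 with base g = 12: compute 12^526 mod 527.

12^1 ≡ 12 (mod 527)
12^2 ≡ 12^2 = 144 ≡ 144 (mod 527)
12^4 ≡ 144^2 = 20736 ≡ 183 (mod 527)
12^8 ≡ 183^2 = 33489 ≡ 288 (mod 527)
12^16 ≡ 288^2 = 82944 ≡ 205 (mod 527)
12^32 ≡ 205^2 = 42025 ≡ 392 (mod 527)
12^64 ≡ 392^2 = 153664 ≡ 307 (mod 527)
12^128 ≡ 307^2 = 94249 ≡ 443 (mod 527)
12^256 ≡ 443^2 = 196249 ≡ 205 (mod 527)
12^512 ≡ 205^2 = 42025 ≡ 392 (mod 527)
526 = 512 + 8 + 4 + 2 in binary powers of 2.
So 12^526 ≡ 392 · 288 · 183 · 144 ≡ 236 (mod 527).
Since 236 ≠ 1, base 12 is a Fermat witness: 527 is composite.

236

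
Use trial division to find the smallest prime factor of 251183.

23

251183 is odd.
Digit sum 20, not divisible by 3.
Ends in 3: not divisible by 5.
7: 251183 = 7·35883 + 2
11: 251183 = 11·22834 + 9
13: 251183 = 13·19321 + 10
17: 251183 = 17·14775 + 8
19: 251183 = 19·13220 + 3
23: 251183 = 23·10921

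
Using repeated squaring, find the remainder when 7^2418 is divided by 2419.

7^1 ≡ 7 (mod 2419)
7^2 ≡ 7^2 = 49 ≡ 49 (mod 2419)
7^4 ≡ 49^2 = 2401 ≡ 2401 (mod 2419)
7^8 ≡ 2401^2 = 5764801 ≡ 324 (mod 2419)
7^16 ≡ 324^2 = 104976 ≡ 959 (mod 2419)
7^32 ≡ 959^2 = 919681 ≡ 461 (mod 2419)
7^64 ≡ 461^2 = 212521 ≡ 2068 (mod 2419)
7^128 ≡ 2068^2 = 4276624 ≡ 2251 (mod 2419)
7^256 ≡ 2251^2 = 5067001 ≡ 1615 (mod 2419)
7^512 ≡ 1615^2 = 2608225 ≡ 543 (mod 2419)
7^1024 ≡ 543^2 = 294849 ≡ 2150 (mod 2419)
7^2048 ≡ 2150^2 = 4622500 ≡ 2210 (mod 2419)
2418 = 2048 + 256 + 64 + 32 + 16 + 2 in binary powers of 2.
So 7^2418 ≡ 2210 · 1615 · 2068 · 461 · 959 · 49 ≡ 743 (mod 2419).
Since 743 ≠ 1, base 7 is a Fermat witness: 2419 is composite.

743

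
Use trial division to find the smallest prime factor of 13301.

13301 is odd.
Digit sum 8, not divisible by 3.
Ends in 1: not divisible by 5.
7: 13301 = 7·1900 + 1
11: 13301 = 11·1209 + 2
13: 13301 = 13·1023 + 2
17: 13301 = 17·782 + 7
19: 13301 = 19·700 + 1
23: 13301 = 23·578 + 7
29: 13301 = 29·458 + 19
31: 13301 = 31·429 + 2
37: 13301 = 37·359 + 18
41: 13301 = 41·324 + 17
43: 13301 = 43·309 + 14
47: 13301 = 47·283

47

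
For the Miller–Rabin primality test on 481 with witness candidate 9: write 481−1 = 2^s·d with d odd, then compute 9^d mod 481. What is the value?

417

481 − 1 = 480 = 2^5 · 15, so d = 15.
9^1 ≡ 9 (mod 481)
9^2 ≡ 9^2 = 81 ≡ 81 (mod 481)
9^4 ≡ 81^2 = 6561 ≡ 308 (mod 481)
9^8 ≡ 308^2 = 94864 ≡ 107 (mod 481)
15 = 8 + 4 + 2 + 1 in binary powers of 2.
So 9^15 ≡ 107 · 308 · 81 · 9 ≡ 417 (mod 481).
Squaring chain: 417 → 248 → 417 → 248 → 417; never reaches −1, so base 9 is a Miller–Rabin witness that 481 is composite.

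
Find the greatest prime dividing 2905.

2905 = 5 · 581
581 = 7 · 83
83 is prime.
So 2905 = 5 · 7 · 83; the largest prime factor is 83.

83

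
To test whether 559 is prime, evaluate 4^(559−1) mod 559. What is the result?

508

4^1 ≡ 4 (mod 559)
4^2 ≡ 4^2 = 16 ≡ 16 (mod 559)
4^4 ≡ 16^2 = 256 ≡ 256 (mod 559)
4^8 ≡ 256^2 = 65536 ≡ 133 (mod 559)
4^16 ≡ 133^2 = 17689 ≡ 360 (mod 559)
4^32 ≡ 360^2 = 129600 ≡ 471 (mod 559)
4^64 ≡ 471^2 = 221841 ≡ 477 (mod 559)
4^128 ≡ 477^2 = 227529 ≡ 16 (mod 559)
4^256 ≡ 16^2 = 256 ≡ 256 (mod 559)
4^512 ≡ 256^2 = 65536 ≡ 133 (mod 559)
558 = 512 + 32 + 8 + 4 + 2 in binary powers of 2.
So 4^558 ≡ 133 · 471 · 133 · 256 · 16 ≡ 508 (mod 559).
Since 508 ≠ 1, base 4 is a Fermat witness: 559 is composite.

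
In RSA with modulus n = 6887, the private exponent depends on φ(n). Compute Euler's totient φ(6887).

Factor: 6887 = 71 · 97.
φ(6887) = (71−1) · (97−1) = 70 · 96 = 6720.

6720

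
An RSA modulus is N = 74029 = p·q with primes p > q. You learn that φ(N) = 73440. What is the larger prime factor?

φ(n) = (p−1)(q−1) = n − (p+q) + 1, so p + q = 74029 − 73440 + 1 = 590.
p and q are the roots of t² − 590t + 74029 = 0.
Discriminant: 590² − 4·74029 = 348100 − 296116 = 51984; √51984 = 228.
q = (590 − 228)/2 = 181, p = (590 + 228)/2 = 409.
Check: 181 · 409 = 74029.

409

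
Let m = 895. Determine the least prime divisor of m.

5

895 is odd.
Digit sum 22, not divisible by 3.
Ends in 5: divisible by 5.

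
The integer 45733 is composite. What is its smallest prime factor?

19

45733 is odd.
Digit sum 22, not divisible by 3.
Ends in 3: not divisible by 5.
7: 45733 = 7·6533 + 2
11: 45733 = 11·4157 + 6
13: 45733 = 13·3517 + 12
17: 45733 = 17·2690 + 3
19: 45733 = 19·2407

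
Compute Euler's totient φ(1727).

Factor: 1727 = 11 · 157.
φ(1727) = (11−1) · (157−1) = 10 · 156 = 1560.

1560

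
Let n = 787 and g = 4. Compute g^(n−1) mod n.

4^1 ≡ 4 (mod 787)
4^2 ≡ 4^2 = 16 ≡ 16 (mod 787)
4^4 ≡ 16^2 = 256 ≡ 256 (mod 787)
4^8 ≡ 256^2 = 65536 ≡ 215 (mod 787)
4^16 ≡ 215^2 = 46225 ≡ 579 (mod 787)
4^32 ≡ 579^2 = 335241 ≡ 766 (mod 787)
4^64 ≡ 766^2 = 586756 ≡ 441 (mod 787)
4^128 ≡ 441^2 = 194481 ≡ 92 (mod 787)
4^256 ≡ 92^2 = 8464 ≡ 594 (mod 787)
4^512 ≡ 594^2 = 352836 ≡ 260 (mod 787)
786 = 512 + 256 + 16 + 2 in binary powers of 2.
So 4^786 ≡ 260 · 594 · 579 · 16 ≡ 1 (mod 787).
Since the result is 1, base 4 gives no evidence that 787 is composite.

1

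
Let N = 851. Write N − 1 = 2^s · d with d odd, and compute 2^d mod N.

851 − 1 = 850 = 2^1 · 425, so d = 425.
2^1 ≡ 2 (mod 851)
2^2 ≡ 2^2 = 4 ≡ 4 (mod 851)
2^4 ≡ 4^2 = 16 ≡ 16 (mod 851)
2^8 ≡ 16^2 = 256 ≡ 256 (mod 851)
2^16 ≡ 256^2 = 65536 ≡ 9 (mod 851)
2^32 ≡ 9^2 = 81 ≡ 81 (mod 851)
2^64 ≡ 81^2 = 6561 ≡ 604 (mod 851)
2^128 ≡ 604^2 = 364816 ≡ 588 (mod 851)
2^256 ≡ 588^2 = 345744 ≡ 238 (mod 851)
425 = 256 + 128 + 32 + 8 + 1 in binary powers of 2.
So 2^425 ≡ 238 · 588 · 81 · 256 · 2 ≡ 542 (mod 851).
Squaring chain: 542; never reaches −1, so base 2 is a Miller–Rabin witness that 851 is composite.

542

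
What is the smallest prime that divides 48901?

79

48901 is odd.
Digit sum 22, not divisible by 3.
Ends in 1: not divisible by 5.
7: 48901 = 7·6985 + 6
11: 48901 = 11·4445 + 6
13: 48901 = 13·3761 + 8
17: 48901 = 17·2876 + 9
19: 48901 = 19·2573 + 14
23: 48901 = 23·2126 + 3
29: 48901 = 29·1686 + 7
31: 48901 = 31·1577 + 14
37: 48901 = 37·1321 + 24
41: 48901 = 41·1192 + 29
43: 48901 = 43·1137 + 10
47: 48901 = 47·1040 + 21
53: 48901 = 53·922 + 35
59: 48901 = 59·828 + 49
61: 48901 = 61·801 + 40
67: 48901 = 67·729 + 58
71: 48901 = 71·688 + 53
73: 48901 = 73·669 + 64
79: 48901 = 79·619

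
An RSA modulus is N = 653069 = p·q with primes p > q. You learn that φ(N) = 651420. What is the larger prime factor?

φ(n) = (p−1)(q−1) = n − (p+q) + 1, so p + q = 653069 − 651420 + 1 = 1650.
p and q are the roots of t² − 1650t + 653069 = 0.
Discriminant: 1650² − 4·653069 = 2722500 − 2612276 = 110224; √110224 = 332.
q = (1650 − 332)/2 = 659, p = (1650 + 332)/2 = 991.
Check: 659 · 991 = 653069.

991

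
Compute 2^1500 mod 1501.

2^1 ≡ 2 (mod 1501)
2^2 ≡ 2^2 = 4 ≡ 4 (mod 1501)
2^4 ≡ 4^2 = 16 ≡ 16 (mod 1501)
2^8 ≡ 16^2 = 256 ≡ 256 (mod 1501)
2^16 ≡ 256^2 = 65536 ≡ 993 (mod 1501)
2^32 ≡ 993^2 = 986049 ≡ 1393 (mod 1501)
2^64 ≡ 1393^2 = 1940449 ≡ 1157 (mod 1501)
2^128 ≡ 1157^2 = 1338649 ≡ 1258 (mod 1501)
2^256 ≡ 1258^2 = 1582564 ≡ 510 (mod 1501)
2^512 ≡ 510^2 = 260100 ≡ 427 (mod 1501)
2^1024 ≡ 427^2 = 182329 ≡ 708 (mod 1501)
1500 = 1024 + 256 + 128 + 64 + 16 + 8 + 4 in binary powers of 2.
So 2^1500 ≡ 708 · 510 · 1258 · 1157 · 993 · 256 · 16 ≡ 1128 (mod 1501).
Since 1128 ≠ 1, base 2 is a Fermat witness: 1501 is composite.

1128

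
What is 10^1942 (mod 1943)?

10^1 ≡ 10 (mod 1943)
10^2 ≡ 10^2 = 100 ≡ 100 (mod 1943)
10^4 ≡ 100^2 = 10000 ≡ 285 (mod 1943)
10^8 ≡ 285^2 = 81225 ≡ 1562 (mod 1943)
10^16 ≡ 1562^2 = 2439844 ≡ 1379 (mod 1943)
10^32 ≡ 1379^2 = 1901641 ≡ 1387 (mod 1943)
10^64 ≡ 1387^2 = 1923769 ≡ 199 (mod 1943)
10^128 ≡ 199^2 = 39601 ≡ 741 (mod 1943)
10^256 ≡ 741^2 = 549081 ≡ 1155 (mod 1943)
10^512 ≡ 1155^2 = 1334025 ≡ 1127 (mod 1943)
10^1024 ≡ 1127^2 = 1270129 ≡ 1350 (mod 1943)
1942 = 1024 + 512 + 256 + 128 + 16 + 4 + 2 in binary powers of 2.
So 10^1942 ≡ 1350 · 1127 · 1155 · 741 · 1379 · 285 · 100 ≡ 992 (mod 1943).
Since 992 ≠ 1, base 10 is a Fermat witness: 1943 is composite.

992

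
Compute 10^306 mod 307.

10^1 ≡ 10 (mod 307)
10^2 ≡ 10^2 = 100 ≡ 100 (mod 307)
10^4 ≡ 100^2 = 10000 ≡ 176 (mod 307)
10^8 ≡ 176^2 = 30976 ≡ 276 (mod 307)
10^16 ≡ 276^2 = 76176 ≡ 40 (mod 307)
10^32 ≡ 40^2 = 1600 ≡ 65 (mod 307)
10^64 ≡ 65^2 = 4225 ≡ 234 (mod 307)
10^128 ≡ 234^2 = 54756 ≡ 110 (mod 307)
10^256 ≡ 110^2 = 12100 ≡ 127 (mod 307)
306 = 256 + 32 + 16 + 2 in binary powers of 2.
So 10^306 ≡ 127 · 65 · 40 · 100 ≡ 1 (mod 307).
Since the result is 1, base 10 gives no evidence that 307 is composite.

1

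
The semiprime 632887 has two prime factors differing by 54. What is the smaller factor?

769

Since p = q + 54, we have 632887 = q(q + 54), so q² + 54q − 632887 = 0.
Discriminant: 54² + 4·632887 = 2916 + 2531548 = 2534464; √2534464 = 1592.
q = (−54 + 1592)/2 = 769, and p = q + 54 = 823.
Check: 769 · 823 = 632887.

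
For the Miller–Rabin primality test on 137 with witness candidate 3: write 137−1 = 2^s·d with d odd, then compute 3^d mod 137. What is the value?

137 − 1 = 136 = 2^3 · 17, so d = 17.
3^1 ≡ 3 (mod 137)
3^2 ≡ 3^2 = 9 ≡ 9 (mod 137)
3^4 ≡ 9^2 = 81 ≡ 81 (mod 137)
3^8 ≡ 81^2 = 6561 ≡ 122 (mod 137)
3^16 ≡ 122^2 = 14884 ≡ 88 (mod 137)
17 = 16 + 1 in binary powers of 2.
So 3^17 ≡ 88 · 3 ≡ 127 (mod 137).
Squaring chain: 127 → 100 → 136; reaches −1, so base 3 does not prove 137 composite.

127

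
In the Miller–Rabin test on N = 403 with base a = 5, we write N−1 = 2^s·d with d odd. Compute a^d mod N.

403 − 1 = 402 = 2^1 · 201, so d = 201.
5^1 ≡ 5 (mod 403)
5^2 ≡ 5^2 = 25 ≡ 25 (mod 403)
5^4 ≡ 25^2 = 625 ≡ 222 (mod 403)
5^8 ≡ 222^2 = 49284 ≡ 118 (mod 403)
5^16 ≡ 118^2 = 13924 ≡ 222 (mod 403)
5^32 ≡ 222^2 = 49284 ≡ 118 (mod 403)
5^64 ≡ 118^2 = 13924 ≡ 222 (mod 403)
5^128 ≡ 222^2 = 49284 ≡ 118 (mod 403)
201 = 128 + 64 + 8 + 1 in binary powers of 2.
So 5^201 ≡ 118 · 222 · 118 · 5 ≡ 187 (mod 403).
Squaring chain: 187; never reaches −1, so base 5 is a Miller–Rabin witness that 403 is composite.

187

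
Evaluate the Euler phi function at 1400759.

1360800

Factor: 1400759 = 71 · 109 · 181.
φ(1400759) = (71−1) · (109−1) · (181−1) = 70 · 108 · 180 = 1360800.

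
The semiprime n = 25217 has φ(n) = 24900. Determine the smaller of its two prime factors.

151

φ(n) = (p−1)(q−1) = n − (p+q) + 1, so p + q = 25217 − 24900 + 1 = 318.
p and q are the roots of t² − 318t + 25217 = 0.
Discriminant: 318² − 4·25217 = 101124 − 100868 = 256; √256 = 16.
q = (318 − 16)/2 = 151, p = (318 + 16)/2 = 167.
Check: 151 · 167 = 25217.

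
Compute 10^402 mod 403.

10^1 ≡ 10 (mod 403)
10^2 ≡ 10^2 = 100 ≡ 100 (mod 403)
10^4 ≡ 100^2 = 10000 ≡ 328 (mod 403)
10^8 ≡ 328^2 = 107584 ≡ 386 (mod 403)
10^16 ≡ 386^2 = 148996 ≡ 289 (mod 403)
10^32 ≡ 289^2 = 83521 ≡ 100 (mod 403)
10^64 ≡ 100^2 = 10000 ≡ 328 (mod 403)
10^128 ≡ 328^2 = 107584 ≡ 386 (mod 403)
10^256 ≡ 386^2 = 148996 ≡ 289 (mod 403)
402 = 256 + 128 + 16 + 2 in binary powers of 2.
So 10^402 ≡ 289 · 386 · 289 · 100 ≡ 66 (mod 403).
Since 66 ≠ 1, base 10 is a Fermat witness: 403 is composite.

66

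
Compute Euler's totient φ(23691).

Factor: 23691 = 3 · 53 · 149.
φ(23691) = (3−1) · (53−1) · (149−1) = 2 · 52 · 148 = 15392.

15392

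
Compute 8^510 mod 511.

8^1 ≡ 8 (mod 511)
8^2 ≡ 8^2 = 64 ≡ 64 (mod 511)
8^4 ≡ 64^2 = 4096 ≡ 8 (mod 511)
8^8 ≡ 8^2 = 64 ≡ 64 (mod 511)
8^16 ≡ 64^2 = 4096 ≡ 8 (mod 511)
8^32 ≡ 8^2 = 64 ≡ 64 (mod 511)
8^64 ≡ 64^2 = 4096 ≡ 8 (mod 511)
8^128 ≡ 8^2 = 64 ≡ 64 (mod 511)
8^256 ≡ 64^2 = 4096 ≡ 8 (mod 511)
510 = 256 + 128 + 64 + 32 + 16 + 8 + 4 + 2 in binary powers of 2.
So 8^510 ≡ 8 · 64 · 8 · 64 · 8 · 64 · 8 · 64 ≡ 1 (mod 511).
Since the result is 1, base 8 gives no evidence that 511 is composite.

1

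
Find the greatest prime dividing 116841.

116841 = 3 · 38947
38947 = 17 · 2291
2291 = 29 · 79
79 is prime.
So 116841 = 3 · 17 · 29 · 79; the largest prime factor is 79.

79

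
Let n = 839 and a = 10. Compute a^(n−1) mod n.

1

10^1 ≡ 10 (mod 839)
10^2 ≡ 10^2 = 100 ≡ 100 (mod 839)
10^4 ≡ 100^2 = 10000 ≡ 771 (mod 839)
10^8 ≡ 771^2 = 594441 ≡ 429 (mod 839)
10^16 ≡ 429^2 = 184041 ≡ 300 (mod 839)
10^32 ≡ 300^2 = 90000 ≡ 227 (mod 839)
10^64 ≡ 227^2 = 51529 ≡ 350 (mod 839)
10^128 ≡ 350^2 = 122500 ≡ 6 (mod 839)
10^256 ≡ 6^2 = 36 ≡ 36 (mod 839)
10^512 ≡ 36^2 = 1296 ≡ 457 (mod 839)
838 = 512 + 256 + 64 + 4 + 2 in binary powers of 2.
So 10^838 ≡ 457 · 36 · 350 · 771 · 100 ≡ 1 (mod 839).
Since the result is 1, base 10 gives no evidence that 839 is composite.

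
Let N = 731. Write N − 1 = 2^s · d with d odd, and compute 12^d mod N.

731 − 1 = 730 = 2^1 · 365, so d = 365.
12^1 ≡ 12 (mod 731)
12^2 ≡ 12^2 = 144 ≡ 144 (mod 731)
12^4 ≡ 144^2 = 20736 ≡ 268 (mod 731)
12^8 ≡ 268^2 = 71824 ≡ 186 (mod 731)
12^16 ≡ 186^2 = 34596 ≡ 239 (mod 731)
12^32 ≡ 239^2 = 57121 ≡ 103 (mod 731)
12^64 ≡ 103^2 = 10609 ≡ 375 (mod 731)
12^128 ≡ 375^2 = 140625 ≡ 273 (mod 731)
12^256 ≡ 273^2 = 74529 ≡ 698 (mod 731)
365 = 256 + 64 + 32 + 8 + 4 + 1 in binary powers of 2.
So 12^365 ≡ 698 · 375 · 103 · 186 · 268 · 12 ≡ 201 (mod 731).
Squaring chain: 201; never reaches −1, so base 12 is a Miller–Rabin witness that 731 is composite.

201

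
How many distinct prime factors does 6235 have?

6235 = 5 · 1247
1247 = 29 · 43
6235 = 5 · 29 · 43, which has 3 distinct prime factors.

3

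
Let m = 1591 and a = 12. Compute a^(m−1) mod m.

84

12^1 ≡ 12 (mod 1591)
12^2 ≡ 12^2 = 144 ≡ 144 (mod 1591)
12^4 ≡ 144^2 = 20736 ≡ 53 (mod 1591)
12^8 ≡ 53^2 = 2809 ≡ 1218 (mod 1591)
12^16 ≡ 1218^2 = 1483524 ≡ 712 (mod 1591)
12^32 ≡ 712^2 = 506944 ≡ 1006 (mod 1591)
12^64 ≡ 1006^2 = 1012036 ≡ 160 (mod 1591)
12^128 ≡ 160^2 = 25600 ≡ 144 (mod 1591)
12^256 ≡ 144^2 = 20736 ≡ 53 (mod 1591)
12^512 ≡ 53^2 = 2809 ≡ 1218 (mod 1591)
12^1024 ≡ 1218^2 = 1483524 ≡ 712 (mod 1591)
1590 = 1024 + 512 + 32 + 16 + 4 + 2 in binary powers of 2.
So 12^1590 ≡ 712 · 1218 · 1006 · 712 · 53 · 144 ≡ 84 (mod 1591).
Since 84 ≠ 1, base 12 is a Fermat witness: 1591 is composite.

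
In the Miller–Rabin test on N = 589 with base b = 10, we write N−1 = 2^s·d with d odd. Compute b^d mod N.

589 − 1 = 588 = 2^2 · 147, so d = 147.
10^1 ≡ 10 (mod 589)
10^2 ≡ 10^2 = 100 ≡ 100 (mod 589)
10^4 ≡ 100^2 = 10000 ≡ 576 (mod 589)
10^8 ≡ 576^2 = 331776 ≡ 169 (mod 589)
10^16 ≡ 169^2 = 28561 ≡ 289 (mod 589)
10^32 ≡ 289^2 = 83521 ≡ 472 (mod 589)
10^64 ≡ 472^2 = 222784 ≡ 142 (mod 589)
10^128 ≡ 142^2 = 20164 ≡ 138 (mod 589)
147 = 128 + 16 + 2 + 1 in binary powers of 2.
So 10^147 ≡ 138 · 289 · 100 · 10 ≡ 221 (mod 589).
Squaring chain: 221 → 543; never reaches −1, so base 10 is a Miller–Rabin witness that 589 is composite.

221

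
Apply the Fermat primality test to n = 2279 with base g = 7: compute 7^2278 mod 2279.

982

7^1 ≡ 7 (mod 2279)
7^2 ≡ 7^2 = 49 ≡ 49 (mod 2279)
7^4 ≡ 49^2 = 2401 ≡ 122 (mod 2279)
7^8 ≡ 122^2 = 14884 ≡ 1210 (mod 2279)
7^16 ≡ 1210^2 = 1464100 ≡ 982 (mod 2279)
7^32 ≡ 982^2 = 964324 ≡ 307 (mod 2279)
7^64 ≡ 307^2 = 94249 ≡ 810 (mod 2279)
7^128 ≡ 810^2 = 656100 ≡ 2027 (mod 2279)
7^256 ≡ 2027^2 = 4108729 ≡ 1971 (mod 2279)
7^512 ≡ 1971^2 = 3884841 ≡ 1425 (mod 2279)
7^1024 ≡ 1425^2 = 2030625 ≡ 36 (mod 2279)
7^2048 ≡ 36^2 = 1296 ≡ 1296 (mod 2279)
2278 = 2048 + 128 + 64 + 32 + 4 + 2 in binary powers of 2.
So 7^2278 ≡ 1296 · 2027 · 810 · 307 · 122 · 49 ≡ 982 (mod 2279).
Since 982 ≠ 1, base 7 is a Fermat witness: 2279 is composite.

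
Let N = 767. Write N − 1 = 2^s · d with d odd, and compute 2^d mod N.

644

767 − 1 = 766 = 2^1 · 383, so d = 383.
2^1 ≡ 2 (mod 767)
2^2 ≡ 2^2 = 4 ≡ 4 (mod 767)
2^4 ≡ 4^2 = 16 ≡ 16 (mod 767)
2^8 ≡ 16^2 = 256 ≡ 256 (mod 767)
2^16 ≡ 256^2 = 65536 ≡ 341 (mod 767)
2^32 ≡ 341^2 = 116281 ≡ 464 (mod 767)
2^64 ≡ 464^2 = 215296 ≡ 536 (mod 767)
2^128 ≡ 536^2 = 287296 ≡ 438 (mod 767)
2^256 ≡ 438^2 = 191844 ≡ 94 (mod 767)
383 = 256 + 64 + 32 + 16 + 8 + 4 + 2 + 1 in binary powers of 2.
So 2^383 ≡ 94 · 536 · 464 · 341 · 256 · 16 · 4 · 2 ≡ 644 (mod 767).
Squaring chain: 644; never reaches −1, so base 2 is a Miller–Rabin witness that 767 is composite.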